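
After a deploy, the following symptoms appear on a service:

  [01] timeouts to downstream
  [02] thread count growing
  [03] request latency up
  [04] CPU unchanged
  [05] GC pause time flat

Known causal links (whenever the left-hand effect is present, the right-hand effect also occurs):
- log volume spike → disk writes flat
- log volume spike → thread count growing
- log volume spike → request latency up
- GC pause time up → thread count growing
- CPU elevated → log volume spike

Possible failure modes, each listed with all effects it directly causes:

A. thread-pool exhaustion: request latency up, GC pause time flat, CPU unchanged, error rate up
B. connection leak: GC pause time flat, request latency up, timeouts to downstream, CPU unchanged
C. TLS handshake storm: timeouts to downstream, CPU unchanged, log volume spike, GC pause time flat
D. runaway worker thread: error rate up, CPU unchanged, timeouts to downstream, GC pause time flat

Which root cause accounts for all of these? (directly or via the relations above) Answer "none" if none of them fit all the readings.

Testing each hypothesis:
(A) thread-pool exhaustion — does not account for timeouts to downstream, thread count growing
(B) connection leak — does not account for thread count growing
(C) TLS handshake storm — timeouts to downstream match; thread count growing match (through log volume spike → thread count growing); request latency up match (through log volume spike → request latency up); CPU unchanged match; GC pause time flat match
(D) runaway worker thread — timeouts to downstream match; thread count growing miss; request latency up miss; CPU unchanged match; GC pause time flat match
(C) is the only candidate with no mismatches.

C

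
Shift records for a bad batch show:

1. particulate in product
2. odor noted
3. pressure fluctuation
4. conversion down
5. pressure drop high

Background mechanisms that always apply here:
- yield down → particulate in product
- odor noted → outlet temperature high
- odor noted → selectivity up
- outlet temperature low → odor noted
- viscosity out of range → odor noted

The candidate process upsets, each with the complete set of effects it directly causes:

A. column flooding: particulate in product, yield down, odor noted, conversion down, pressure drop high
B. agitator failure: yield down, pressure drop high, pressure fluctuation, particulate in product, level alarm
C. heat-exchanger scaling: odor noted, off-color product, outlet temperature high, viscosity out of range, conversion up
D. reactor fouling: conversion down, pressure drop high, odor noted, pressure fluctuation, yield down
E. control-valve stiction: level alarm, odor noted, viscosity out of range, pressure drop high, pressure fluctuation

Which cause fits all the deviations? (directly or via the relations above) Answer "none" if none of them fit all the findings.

D

Checking each candidate against the observations:
(A) column flooding — does not account for pressure fluctuation
(B) agitator failure — does not account for odor noted, conversion down
(C) heat-exchanger scaling — fails on particulate in product, pressure fluctuation, conversion down, pressure drop high (predicts conversion up, not conversion down)
(D) reactor fouling — accounts for every observation (particulate in product by yield down → particulate in product)
(E) control-valve stiction — particulate in product -; odor noted +; pressure fluctuation +; conversion down -; pressure drop high +
Only (D) is consistent with every observation.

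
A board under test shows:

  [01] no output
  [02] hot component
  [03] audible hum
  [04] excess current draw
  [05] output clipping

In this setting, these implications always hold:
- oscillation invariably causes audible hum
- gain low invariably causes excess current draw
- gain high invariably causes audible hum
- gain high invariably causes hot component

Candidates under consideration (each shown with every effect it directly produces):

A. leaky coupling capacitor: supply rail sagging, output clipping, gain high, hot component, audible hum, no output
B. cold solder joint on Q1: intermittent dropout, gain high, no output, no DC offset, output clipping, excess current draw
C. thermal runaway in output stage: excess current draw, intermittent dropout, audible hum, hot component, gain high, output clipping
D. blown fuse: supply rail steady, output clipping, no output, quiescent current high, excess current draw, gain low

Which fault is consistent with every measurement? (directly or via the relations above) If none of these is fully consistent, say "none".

B

For each candidate, compare predicted effects to what was observed:
(A) leaky coupling capacitor — no output match; hot component match; audible hum match; excess current draw miss; output clipping match
(B) cold solder joint on Q1 — no output match; hot component match (through gain high → hot component); audible hum match (through gain high → audible hum); excess current draw match; output clipping match
(C) thermal runaway in output stage — no output miss; hot component match; audible hum match; excess current draw match; output clipping match
(D) blown fuse — no output match; hot component miss; audible hum miss; excess current draw match; output clipping match
Only (B) is consistent with every observation.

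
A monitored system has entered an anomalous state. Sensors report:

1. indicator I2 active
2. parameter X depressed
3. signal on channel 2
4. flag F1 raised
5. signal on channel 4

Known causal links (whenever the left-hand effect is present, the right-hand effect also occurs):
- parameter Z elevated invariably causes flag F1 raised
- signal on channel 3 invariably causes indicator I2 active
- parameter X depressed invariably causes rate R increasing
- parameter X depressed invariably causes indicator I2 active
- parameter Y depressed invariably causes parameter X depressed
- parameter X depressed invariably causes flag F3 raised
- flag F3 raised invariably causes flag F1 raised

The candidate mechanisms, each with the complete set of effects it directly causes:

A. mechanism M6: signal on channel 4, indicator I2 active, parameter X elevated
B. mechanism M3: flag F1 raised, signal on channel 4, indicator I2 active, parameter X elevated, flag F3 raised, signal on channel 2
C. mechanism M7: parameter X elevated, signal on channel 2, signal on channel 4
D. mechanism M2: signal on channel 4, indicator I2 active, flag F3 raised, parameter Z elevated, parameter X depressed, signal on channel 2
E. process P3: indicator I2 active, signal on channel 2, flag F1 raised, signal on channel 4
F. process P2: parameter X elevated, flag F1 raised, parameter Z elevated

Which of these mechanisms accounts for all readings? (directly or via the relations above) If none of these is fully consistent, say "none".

D

Per-candidate check:
(A) mechanism M6 — fails on parameter X depressed, signal on channel 2, flag F1 raised (predicts parameter X elevated, not parameter X depressed)
(B) mechanism M3 — fails on parameter X depressed (predicts parameter X elevated, not parameter X depressed)
(C) mechanism M7 — fails on indicator I2 active, parameter X depressed, flag F1 raised (predicts parameter X elevated, not parameter X depressed)
(D) mechanism M2 — accounts for every observation (flag F1 raised through flag F3 raised → flag F1 raised)
(E) process P3 — indicator I2 active +; parameter X depressed -; signal on channel 2 +; flag F1 raised +; signal on channel 4 +
(F) process P2 — fails on indicator I2 active, parameter X depressed, signal on channel 2, signal on channel 4 (predicts parameter X elevated, not parameter X depressed)
(D) alone accounts for all the evidence.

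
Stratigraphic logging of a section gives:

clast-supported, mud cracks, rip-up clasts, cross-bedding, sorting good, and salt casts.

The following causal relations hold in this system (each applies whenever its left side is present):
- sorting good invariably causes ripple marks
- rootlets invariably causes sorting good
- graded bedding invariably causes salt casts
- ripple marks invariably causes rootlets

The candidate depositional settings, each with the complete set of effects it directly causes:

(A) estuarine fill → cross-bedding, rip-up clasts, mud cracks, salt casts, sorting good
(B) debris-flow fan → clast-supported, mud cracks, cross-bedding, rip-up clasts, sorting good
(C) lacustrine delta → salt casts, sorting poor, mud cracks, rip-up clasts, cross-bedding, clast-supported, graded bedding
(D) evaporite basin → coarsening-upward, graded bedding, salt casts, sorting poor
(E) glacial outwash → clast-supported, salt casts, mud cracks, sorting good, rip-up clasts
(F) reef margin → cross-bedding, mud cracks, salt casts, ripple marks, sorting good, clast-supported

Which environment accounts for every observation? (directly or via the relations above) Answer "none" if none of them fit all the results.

Per-candidate check:
(A) estuarine fill — does not account for clast-supported
(B) debris-flow fan — does not account for salt casts
(C) lacustrine delta — clast-supported ✓; mud cracks ✓; rip-up clasts ✓; cross-bedding ✓; sorting good ✗; salt casts ✓
(D) evaporite basin — clast-supported ✗; mud cracks ✗; rip-up clasts ✗; cross-bedding ✗; sorting good ✗; salt casts ✓
(E) glacial outwash — does not account for cross-bedding
(F) reef margin — does not account for rip-up clasts
No candidate is consistent with all observations.

none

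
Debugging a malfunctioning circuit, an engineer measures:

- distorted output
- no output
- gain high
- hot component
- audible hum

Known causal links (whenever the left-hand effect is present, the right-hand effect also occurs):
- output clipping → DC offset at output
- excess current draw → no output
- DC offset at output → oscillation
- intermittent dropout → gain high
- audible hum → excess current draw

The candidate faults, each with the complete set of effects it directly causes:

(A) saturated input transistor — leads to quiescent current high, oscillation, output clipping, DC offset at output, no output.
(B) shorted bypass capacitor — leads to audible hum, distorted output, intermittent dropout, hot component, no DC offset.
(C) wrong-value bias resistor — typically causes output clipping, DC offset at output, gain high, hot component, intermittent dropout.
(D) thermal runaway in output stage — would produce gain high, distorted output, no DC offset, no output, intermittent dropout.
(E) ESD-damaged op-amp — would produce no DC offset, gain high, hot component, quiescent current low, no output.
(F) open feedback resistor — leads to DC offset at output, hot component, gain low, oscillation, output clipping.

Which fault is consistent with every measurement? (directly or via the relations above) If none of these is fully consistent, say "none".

For each candidate, compare predicted effects to what was observed:
(A) saturated input transistor — does not account for distorted output, gain high, hot component, audible hum
(B) shorted bypass capacitor — distorted output ✓; no output ✓ (by audible hum → excess current draw → no output); gain high ✓ (by intermittent dropout → gain high); hot component ✓; audible hum ✓
(C) wrong-value bias resistor — distorted output ✗; no output ✗; gain high ✓; hot component ✓; audible hum ✗
(D) thermal runaway in output stage — distorted output ✓; no output ✓; gain high ✓; hot component ✗; audible hum ✗
(E) ESD-damaged op-amp — distorted output ✗; no output ✓; gain high ✓; hot component ✓; audible hum ✗
(F) open feedback resistor — fails on distorted output, no output, gain high, audible hum (predicts gain low, not gain high)
(B) alone accounts for all the evidence.

B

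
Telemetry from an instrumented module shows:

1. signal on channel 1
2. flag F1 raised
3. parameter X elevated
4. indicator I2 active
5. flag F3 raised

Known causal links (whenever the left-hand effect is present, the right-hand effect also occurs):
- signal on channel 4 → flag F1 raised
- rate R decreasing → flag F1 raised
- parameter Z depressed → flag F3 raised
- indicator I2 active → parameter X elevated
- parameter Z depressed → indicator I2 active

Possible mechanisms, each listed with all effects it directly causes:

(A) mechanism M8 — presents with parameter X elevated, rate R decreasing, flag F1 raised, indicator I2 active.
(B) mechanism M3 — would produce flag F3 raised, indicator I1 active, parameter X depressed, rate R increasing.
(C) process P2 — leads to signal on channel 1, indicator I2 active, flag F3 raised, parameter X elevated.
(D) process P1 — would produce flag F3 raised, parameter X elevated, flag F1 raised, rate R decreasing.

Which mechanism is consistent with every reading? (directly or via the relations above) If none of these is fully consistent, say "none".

none

Checking each candidate against the observations:
(A) mechanism M8 — does not account for signal on channel 1, flag F3 raised
(B) mechanism M3 — fails on signal on channel 1, flag F1 raised, parameter X elevated, indicator I2 active (predicts parameter X depressed, not parameter X elevated)
(C) process P2 — does not account for flag F1 raised
(D) process P1 — does not account for signal on channel 1, indicator I2 active
None of the listed candidates fits everything.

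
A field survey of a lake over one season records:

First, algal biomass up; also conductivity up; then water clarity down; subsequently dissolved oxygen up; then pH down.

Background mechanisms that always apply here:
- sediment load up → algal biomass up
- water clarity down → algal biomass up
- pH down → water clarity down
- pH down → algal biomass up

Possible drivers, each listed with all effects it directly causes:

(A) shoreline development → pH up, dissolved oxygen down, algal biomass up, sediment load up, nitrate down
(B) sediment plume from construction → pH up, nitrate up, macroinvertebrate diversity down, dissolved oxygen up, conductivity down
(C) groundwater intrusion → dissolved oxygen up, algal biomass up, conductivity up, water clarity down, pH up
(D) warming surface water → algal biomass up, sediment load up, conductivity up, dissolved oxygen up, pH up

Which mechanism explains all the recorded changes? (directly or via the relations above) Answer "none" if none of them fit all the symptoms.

For each candidate, compare predicted effects to what was observed:
(A) shoreline development — algal biomass up +; conductivity up -; water clarity down -; dissolved oxygen up -; pH down -
(B) sediment plume from construction — algal biomass up -; conductivity up -; water clarity down -; dissolved oxygen up +; pH down -
(C) groundwater intrusion — algal biomass up +; conductivity up +; water clarity down +; dissolved oxygen up +; pH down -
(D) warming surface water — fails on water clarity down, pH down (predicts pH up, not pH down)
None of the listed candidates fits everything.

none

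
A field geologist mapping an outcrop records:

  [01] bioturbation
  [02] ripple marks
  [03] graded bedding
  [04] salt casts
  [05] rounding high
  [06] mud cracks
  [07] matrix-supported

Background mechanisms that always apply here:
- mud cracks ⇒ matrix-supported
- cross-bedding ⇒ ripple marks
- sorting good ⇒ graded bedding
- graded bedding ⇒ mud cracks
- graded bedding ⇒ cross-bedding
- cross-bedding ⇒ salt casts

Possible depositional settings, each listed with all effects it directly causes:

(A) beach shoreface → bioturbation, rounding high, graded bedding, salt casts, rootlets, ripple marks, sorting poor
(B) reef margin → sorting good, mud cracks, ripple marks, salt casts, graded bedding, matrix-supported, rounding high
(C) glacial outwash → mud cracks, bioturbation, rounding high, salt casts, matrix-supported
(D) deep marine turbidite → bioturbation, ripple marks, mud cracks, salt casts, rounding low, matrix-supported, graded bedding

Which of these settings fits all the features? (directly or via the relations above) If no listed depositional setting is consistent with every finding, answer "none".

Checking each candidate against the observations:
(A) beach shoreface — accounts for every observation (mud cracks via graded bedding → mud cracks)
(B) reef margin — does not account for bioturbation
(C) glacial outwash — bioturbation yes; ripple marks NO; graded bedding NO; salt casts yes; rounding high yes; mud cracks yes; matrix-supported yes
(D) deep marine turbidite — fails on rounding high (predicts rounding low, not rounding high)
(A) is the only candidate with no mismatches.

A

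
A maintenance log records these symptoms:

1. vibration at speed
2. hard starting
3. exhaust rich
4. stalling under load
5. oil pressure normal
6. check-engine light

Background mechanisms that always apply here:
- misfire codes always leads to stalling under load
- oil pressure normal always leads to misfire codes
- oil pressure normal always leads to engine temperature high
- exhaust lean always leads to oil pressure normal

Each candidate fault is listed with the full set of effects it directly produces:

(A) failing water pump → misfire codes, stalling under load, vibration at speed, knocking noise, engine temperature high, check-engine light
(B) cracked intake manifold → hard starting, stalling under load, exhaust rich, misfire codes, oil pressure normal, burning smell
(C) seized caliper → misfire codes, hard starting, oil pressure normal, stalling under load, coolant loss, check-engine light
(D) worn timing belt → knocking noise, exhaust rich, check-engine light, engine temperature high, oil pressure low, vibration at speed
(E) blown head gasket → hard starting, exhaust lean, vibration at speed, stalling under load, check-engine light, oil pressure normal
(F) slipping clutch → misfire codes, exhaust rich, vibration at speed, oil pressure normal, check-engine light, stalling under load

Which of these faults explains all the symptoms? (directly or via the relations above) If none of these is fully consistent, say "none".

none

Per-candidate check:
(A) failing water pump — vibration at speed +; hard starting -; exhaust rich -; stalling under load +; oil pressure normal -; check-engine light +
(B) cracked intake manifold — vibration at speed -; hard starting +; exhaust rich +; stalling under load +; oil pressure normal +; check-engine light -
(C) seized caliper — does not account for vibration at speed, exhaust rich
(D) worn timing belt — fails on hard starting, stalling under load, oil pressure normal (predicts oil pressure low, not oil pressure normal)
(E) blown head gasket — vibration at speed +; hard starting +; exhaust rich -; stalling under load +; oil pressure normal +; check-engine light +
(F) slipping clutch — vibration at speed +; hard starting -; exhaust rich +; stalling under load +; oil pressure normal +; check-engine light +
None of the listed candidates fits everything.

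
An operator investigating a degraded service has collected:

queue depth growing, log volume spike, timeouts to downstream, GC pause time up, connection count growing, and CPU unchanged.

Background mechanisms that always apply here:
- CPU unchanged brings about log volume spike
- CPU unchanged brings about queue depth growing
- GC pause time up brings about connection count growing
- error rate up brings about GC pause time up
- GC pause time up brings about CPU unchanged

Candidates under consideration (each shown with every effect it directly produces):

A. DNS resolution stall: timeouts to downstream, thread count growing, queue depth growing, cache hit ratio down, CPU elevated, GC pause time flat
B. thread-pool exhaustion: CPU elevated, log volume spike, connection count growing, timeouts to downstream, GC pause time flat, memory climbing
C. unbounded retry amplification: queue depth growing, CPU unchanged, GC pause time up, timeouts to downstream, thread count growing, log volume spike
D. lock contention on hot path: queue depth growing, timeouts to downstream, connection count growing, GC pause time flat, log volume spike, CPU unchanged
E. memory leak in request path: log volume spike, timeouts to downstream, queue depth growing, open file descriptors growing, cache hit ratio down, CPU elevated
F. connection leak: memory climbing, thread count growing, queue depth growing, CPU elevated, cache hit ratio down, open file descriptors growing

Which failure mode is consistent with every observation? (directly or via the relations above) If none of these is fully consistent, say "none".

C

Testing each hypothesis:
(A) DNS resolution stall — queue depth growing +; log volume spike -; timeouts to downstream +; GC pause time up -; connection count growing -; CPU unchanged -
(B) thread-pool exhaustion — queue depth growing -; log volume spike +; timeouts to downstream +; GC pause time up -; connection count growing +; CPU unchanged -
(C) unbounded retry amplification — queue depth growing +; log volume spike +; timeouts to downstream +; GC pause time up +; connection count growing + (by GC pause time up → connection count growing); CPU unchanged +
(D) lock contention on hot path — queue depth growing +; log volume spike +; timeouts to downstream +; GC pause time up -; connection count growing +; CPU unchanged +
(E) memory leak in request path — queue depth growing +; log volume spike +; timeouts to downstream +; GC pause time up -; connection count growing -; CPU unchanged -
(F) connection leak — queue depth growing +; log volume spike -; timeouts to downstream -; GC pause time up -; connection count growing -; CPU unchanged -
(C) alone accounts for all the evidence.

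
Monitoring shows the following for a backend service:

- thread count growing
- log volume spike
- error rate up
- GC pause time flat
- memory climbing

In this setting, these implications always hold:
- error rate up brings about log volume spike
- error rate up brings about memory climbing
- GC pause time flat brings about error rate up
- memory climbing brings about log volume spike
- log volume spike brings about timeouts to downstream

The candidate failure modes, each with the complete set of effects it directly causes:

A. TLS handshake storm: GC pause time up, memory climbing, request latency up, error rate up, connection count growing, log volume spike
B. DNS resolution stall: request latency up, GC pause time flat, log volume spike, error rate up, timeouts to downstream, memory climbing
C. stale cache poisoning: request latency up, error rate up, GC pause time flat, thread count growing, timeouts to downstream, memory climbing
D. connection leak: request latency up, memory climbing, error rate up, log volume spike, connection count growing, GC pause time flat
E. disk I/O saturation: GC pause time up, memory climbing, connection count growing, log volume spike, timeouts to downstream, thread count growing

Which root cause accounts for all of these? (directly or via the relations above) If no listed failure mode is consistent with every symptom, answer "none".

Testing each hypothesis:
(A) TLS handshake storm — fails on thread count growing, GC pause time flat (predicts GC pause time up, not GC pause time flat)
(B) DNS resolution stall — does not account for thread count growing
(C) stale cache poisoning — thread count growing ✓; log volume spike ✓ (via memory climbing → log volume spike); error rate up ✓; GC pause time flat ✓; memory climbing ✓
(D) connection leak — does not account for thread count growing
(E) disk I/O saturation — fails on error rate up, GC pause time flat (predicts GC pause time up, not GC pause time flat)
(C) alone accounts for all the evidence.

C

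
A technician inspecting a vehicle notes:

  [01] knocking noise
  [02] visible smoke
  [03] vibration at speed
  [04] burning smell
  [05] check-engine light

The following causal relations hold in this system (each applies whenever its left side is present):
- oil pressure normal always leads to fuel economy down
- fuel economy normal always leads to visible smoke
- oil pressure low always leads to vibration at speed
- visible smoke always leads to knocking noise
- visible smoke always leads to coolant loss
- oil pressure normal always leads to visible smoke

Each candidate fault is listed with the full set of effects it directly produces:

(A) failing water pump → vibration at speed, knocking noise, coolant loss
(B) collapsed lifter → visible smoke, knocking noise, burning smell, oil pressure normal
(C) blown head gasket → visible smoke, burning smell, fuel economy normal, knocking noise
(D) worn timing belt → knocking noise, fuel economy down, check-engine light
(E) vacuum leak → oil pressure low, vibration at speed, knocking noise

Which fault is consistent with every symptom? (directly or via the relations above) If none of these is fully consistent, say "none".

none

Per-candidate check:
(A) failing water pump — does not account for visible smoke, burning smell, check-engine light
(B) collapsed lifter — knocking noise +; visible smoke +; vibration at speed -; burning smell +; check-engine light -
(C) blown head gasket — knocking noise +; visible smoke +; vibration at speed -; burning smell +; check-engine light -
(D) worn timing belt — knocking noise +; visible smoke -; vibration at speed -; burning smell -; check-engine light +
(E) vacuum leak — knocking noise +; visible smoke -; vibration at speed +; burning smell -; check-engine light -
Every candidate fails on at least one observation.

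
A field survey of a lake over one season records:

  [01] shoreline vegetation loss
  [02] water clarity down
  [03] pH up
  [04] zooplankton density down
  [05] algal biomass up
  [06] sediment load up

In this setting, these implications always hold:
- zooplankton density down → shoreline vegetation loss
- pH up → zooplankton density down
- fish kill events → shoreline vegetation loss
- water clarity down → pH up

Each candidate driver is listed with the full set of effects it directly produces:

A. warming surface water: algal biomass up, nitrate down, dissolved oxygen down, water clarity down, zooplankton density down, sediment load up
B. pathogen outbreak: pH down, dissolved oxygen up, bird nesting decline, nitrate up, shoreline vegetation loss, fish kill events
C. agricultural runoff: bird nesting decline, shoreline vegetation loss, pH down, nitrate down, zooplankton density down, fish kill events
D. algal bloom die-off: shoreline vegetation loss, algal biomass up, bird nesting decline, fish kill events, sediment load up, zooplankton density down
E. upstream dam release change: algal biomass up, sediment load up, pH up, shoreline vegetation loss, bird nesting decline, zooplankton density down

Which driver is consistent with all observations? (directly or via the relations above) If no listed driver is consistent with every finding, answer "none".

Testing each hypothesis:
(A) warming surface water — accounts for every observation (shoreline vegetation loss via zooplankton density down → shoreline vegetation loss)
(B) pathogen outbreak — fails on water clarity down, pH up, zooplankton density down, algal biomass up, sediment load up (predicts pH down, not pH up)
(C) agricultural runoff — shoreline vegetation loss +; water clarity down -; pH up -; zooplankton density down +; algal biomass up -; sediment load up -
(D) algal bloom die-off — shoreline vegetation loss +; water clarity down -; pH up -; zooplankton density down +; algal biomass up +; sediment load up +
(E) upstream dam release change — does not account for water clarity down
Only (A) is consistent with every observation.

A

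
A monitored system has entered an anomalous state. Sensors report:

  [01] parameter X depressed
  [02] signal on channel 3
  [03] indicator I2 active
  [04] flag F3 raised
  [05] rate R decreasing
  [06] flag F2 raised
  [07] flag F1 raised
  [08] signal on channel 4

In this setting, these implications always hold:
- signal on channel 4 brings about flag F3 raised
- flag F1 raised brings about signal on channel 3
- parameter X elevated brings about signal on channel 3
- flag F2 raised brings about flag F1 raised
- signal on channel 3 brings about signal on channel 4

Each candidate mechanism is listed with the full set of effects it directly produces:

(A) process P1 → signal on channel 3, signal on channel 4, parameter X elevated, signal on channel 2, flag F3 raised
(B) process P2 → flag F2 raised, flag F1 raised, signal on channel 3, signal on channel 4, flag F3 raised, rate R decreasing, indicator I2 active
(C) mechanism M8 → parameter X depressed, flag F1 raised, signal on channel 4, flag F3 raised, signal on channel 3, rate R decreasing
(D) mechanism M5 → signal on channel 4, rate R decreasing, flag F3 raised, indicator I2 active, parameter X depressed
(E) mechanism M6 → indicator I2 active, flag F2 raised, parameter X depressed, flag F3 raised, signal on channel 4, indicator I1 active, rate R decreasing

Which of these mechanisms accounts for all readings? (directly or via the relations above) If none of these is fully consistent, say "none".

E

Checking each candidate against the observations:
(A) process P1 — fails on parameter X depressed, indicator I2 active, rate R decreasing, flag F2 raised, flag F1 raised (predicts parameter X elevated, not parameter X depressed)
(B) process P2 — parameter X depressed ✗; signal on channel 3 ✓; indicator I2 active ✓; flag F3 raised ✓; rate R decreasing ✓; flag F2 raised ✓; flag F1 raised ✓; signal on channel 4 ✓
(C) mechanism M8 — does not account for indicator I2 active, flag F2 raised
(D) mechanism M5 — parameter X depressed ✓; signal on channel 3 ✗; indicator I2 active ✓; flag F3 raised ✓; rate R decreasing ✓; flag F2 raised ✗; flag F1 raised ✗; signal on channel 4 ✓
(E) mechanism M6 — parameter X depressed ✓; signal on channel 3 ✓ (by flag F2 raised → flag F1 raised → signal on channel 3); indicator I2 active ✓; flag F3 raised ✓; rate R decreasing ✓; flag F2 raised ✓; flag F1 raised ✓ (by flag F2 raised → flag F1 raised); signal on channel 4 ✓
(E) is the only candidate with no mismatches.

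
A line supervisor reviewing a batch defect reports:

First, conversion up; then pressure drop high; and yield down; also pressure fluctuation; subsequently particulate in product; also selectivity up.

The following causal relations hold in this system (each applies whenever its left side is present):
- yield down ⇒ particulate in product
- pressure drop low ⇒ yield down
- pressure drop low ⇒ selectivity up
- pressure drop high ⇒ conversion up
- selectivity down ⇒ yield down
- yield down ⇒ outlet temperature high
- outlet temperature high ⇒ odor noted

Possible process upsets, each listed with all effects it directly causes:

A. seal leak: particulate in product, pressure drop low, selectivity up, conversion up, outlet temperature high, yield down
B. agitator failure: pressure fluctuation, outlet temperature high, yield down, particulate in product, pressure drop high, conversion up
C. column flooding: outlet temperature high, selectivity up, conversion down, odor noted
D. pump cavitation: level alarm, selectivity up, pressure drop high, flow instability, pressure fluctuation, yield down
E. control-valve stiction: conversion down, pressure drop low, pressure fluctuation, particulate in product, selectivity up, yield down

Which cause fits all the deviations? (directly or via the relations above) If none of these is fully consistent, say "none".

D

Checking each candidate against the observations:
(A) seal leak — conversion up match; pressure drop high miss; yield down match; pressure fluctuation miss; particulate in product match; selectivity up match
(B) agitator failure — conversion up match; pressure drop high match; yield down match; pressure fluctuation match; particulate in product match; selectivity up miss
(C) column flooding — conversion up miss; pressure drop high miss; yield down miss; pressure fluctuation miss; particulate in product miss; selectivity up match
(D) pump cavitation — conversion up match (via pressure drop high → conversion up); pressure drop high match; yield down match; pressure fluctuation match; particulate in product match (via yield down → particulate in product); selectivity up match
(E) control-valve stiction — fails on conversion up, pressure drop high (predicts conversion down, not conversion up; predicts pressure drop low, not pressure drop high)
Only (D) is consistent with every observation.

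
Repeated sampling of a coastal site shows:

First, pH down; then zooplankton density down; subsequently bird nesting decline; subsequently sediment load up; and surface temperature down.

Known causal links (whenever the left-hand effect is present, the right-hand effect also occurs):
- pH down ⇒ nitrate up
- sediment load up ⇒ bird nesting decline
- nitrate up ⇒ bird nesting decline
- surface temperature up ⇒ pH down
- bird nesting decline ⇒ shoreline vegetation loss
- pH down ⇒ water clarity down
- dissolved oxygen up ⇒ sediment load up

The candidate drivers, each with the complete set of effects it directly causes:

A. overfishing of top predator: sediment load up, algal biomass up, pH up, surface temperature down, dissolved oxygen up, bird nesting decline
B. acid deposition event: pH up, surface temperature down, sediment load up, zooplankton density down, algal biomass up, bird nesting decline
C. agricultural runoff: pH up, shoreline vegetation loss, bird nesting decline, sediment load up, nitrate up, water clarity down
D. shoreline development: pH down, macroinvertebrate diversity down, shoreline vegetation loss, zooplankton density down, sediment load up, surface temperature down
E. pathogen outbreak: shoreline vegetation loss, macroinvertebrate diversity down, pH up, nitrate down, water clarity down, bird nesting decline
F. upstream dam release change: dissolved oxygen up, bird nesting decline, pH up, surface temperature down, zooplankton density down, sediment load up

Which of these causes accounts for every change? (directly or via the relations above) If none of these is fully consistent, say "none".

Per-candidate check:
(A) overfishing of top predator — pH down ✗; zooplankton density down ✗; bird nesting decline ✓; sediment load up ✓; surface temperature down ✓
(B) acid deposition event — pH down ✗; zooplankton density down ✓; bird nesting decline ✓; sediment load up ✓; surface temperature down ✓
(C) agricultural runoff — fails on pH down, zooplankton density down, surface temperature down (predicts pH up, not pH down)
(D) shoreline development — pH down ✓; zooplankton density down ✓; bird nesting decline ✓ (via sediment load up → bird nesting decline); sediment load up ✓; surface temperature down ✓
(E) pathogen outbreak — pH down ✗; zooplankton density down ✗; bird nesting decline ✓; sediment load up ✗; surface temperature down ✗
(F) upstream dam release change — fails on pH down (predicts pH up, not pH down)
(D) is the only candidate with no mismatches.

D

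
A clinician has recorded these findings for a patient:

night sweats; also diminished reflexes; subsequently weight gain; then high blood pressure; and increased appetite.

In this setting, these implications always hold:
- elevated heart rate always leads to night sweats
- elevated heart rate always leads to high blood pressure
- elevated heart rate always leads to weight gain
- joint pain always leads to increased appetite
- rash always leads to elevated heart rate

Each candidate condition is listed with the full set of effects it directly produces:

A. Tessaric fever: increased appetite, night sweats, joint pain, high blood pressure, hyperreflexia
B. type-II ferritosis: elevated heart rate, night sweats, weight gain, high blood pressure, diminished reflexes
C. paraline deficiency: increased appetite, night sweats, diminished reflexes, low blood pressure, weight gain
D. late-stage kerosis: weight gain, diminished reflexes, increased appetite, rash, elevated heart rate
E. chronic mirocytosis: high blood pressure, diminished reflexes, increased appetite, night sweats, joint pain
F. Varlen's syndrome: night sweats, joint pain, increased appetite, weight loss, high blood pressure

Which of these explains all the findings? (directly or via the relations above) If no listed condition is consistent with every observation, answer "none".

D

Checking each candidate against the observations:
(A) Tessaric fever — night sweats match; diminished reflexes miss; weight gain miss; high blood pressure match; increased appetite match
(B) type-II ferritosis — night sweats match; diminished reflexes match; weight gain match; high blood pressure match; increased appetite miss
(C) paraline deficiency — night sweats match; diminished reflexes match; weight gain match; high blood pressure miss; increased appetite match
(D) late-stage kerosis — night sweats match (by elevated heart rate → night sweats); diminished reflexes match; weight gain match; high blood pressure match (by elevated heart rate → high blood pressure); increased appetite match
(E) chronic mirocytosis — does not account for weight gain
(F) Varlen's syndrome — night sweats match; diminished reflexes miss; weight gain miss; high blood pressure match; increased appetite match
Only (D) is consistent with every observation.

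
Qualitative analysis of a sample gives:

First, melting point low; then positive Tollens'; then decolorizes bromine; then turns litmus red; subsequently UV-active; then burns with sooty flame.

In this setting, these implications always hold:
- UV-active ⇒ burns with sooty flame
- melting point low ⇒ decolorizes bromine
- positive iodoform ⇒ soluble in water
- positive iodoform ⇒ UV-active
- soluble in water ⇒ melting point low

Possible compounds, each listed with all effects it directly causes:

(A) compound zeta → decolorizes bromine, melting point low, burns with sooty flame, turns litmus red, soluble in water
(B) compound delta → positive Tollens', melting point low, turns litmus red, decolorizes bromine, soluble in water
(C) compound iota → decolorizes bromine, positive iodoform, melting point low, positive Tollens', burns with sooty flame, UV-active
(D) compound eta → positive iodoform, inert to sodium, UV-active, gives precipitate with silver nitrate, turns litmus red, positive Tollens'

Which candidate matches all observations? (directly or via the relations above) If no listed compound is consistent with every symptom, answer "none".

Checking each candidate against the observations:
(A) compound zeta — melting point low +; positive Tollens' -; decolorizes bromine +; turns litmus red +; UV-active -; burns with sooty flame +
(B) compound delta — melting point low +; positive Tollens' +; decolorizes bromine +; turns litmus red +; UV-active -; burns with sooty flame -
(C) compound iota — does not account for turns litmus red
(D) compound eta — accounts for every observation (melting point low by positive iodoform → soluble in water → melting point low)
Only (D) is consistent with every observation.

D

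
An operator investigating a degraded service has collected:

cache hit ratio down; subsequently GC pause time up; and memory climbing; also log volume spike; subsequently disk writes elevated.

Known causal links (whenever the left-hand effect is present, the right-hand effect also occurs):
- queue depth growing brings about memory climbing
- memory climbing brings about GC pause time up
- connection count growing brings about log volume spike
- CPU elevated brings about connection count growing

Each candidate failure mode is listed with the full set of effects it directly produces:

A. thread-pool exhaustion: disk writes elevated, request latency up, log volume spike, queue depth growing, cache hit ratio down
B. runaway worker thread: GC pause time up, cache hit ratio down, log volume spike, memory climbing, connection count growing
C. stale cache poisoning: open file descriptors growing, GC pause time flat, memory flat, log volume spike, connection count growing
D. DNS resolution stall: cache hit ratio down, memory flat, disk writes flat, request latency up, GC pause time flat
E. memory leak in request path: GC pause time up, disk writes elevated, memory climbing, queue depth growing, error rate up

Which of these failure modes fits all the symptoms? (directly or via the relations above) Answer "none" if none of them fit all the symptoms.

A

Per-candidate check:
(A) thread-pool exhaustion — accounts for every observation (GC pause time up through queue depth growing → memory climbing → GC pause time up)
(B) runaway worker thread — does not account for disk writes elevated
(C) stale cache poisoning — cache hit ratio down ✗; GC pause time up ✗; memory climbing ✗; log volume spike ✓; disk writes elevated ✗
(D) DNS resolution stall — fails on GC pause time up, memory climbing, log volume spike, disk writes elevated (predicts GC pause time flat, not GC pause time up; predicts memory flat, not memory climbing; predicts disk writes flat, not disk writes elevated)
(E) memory leak in request path — cache hit ratio down ✗; GC pause time up ✓; memory climbing ✓; log volume spike ✗; disk writes elevated ✓
Only (A) is consistent with every observation.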